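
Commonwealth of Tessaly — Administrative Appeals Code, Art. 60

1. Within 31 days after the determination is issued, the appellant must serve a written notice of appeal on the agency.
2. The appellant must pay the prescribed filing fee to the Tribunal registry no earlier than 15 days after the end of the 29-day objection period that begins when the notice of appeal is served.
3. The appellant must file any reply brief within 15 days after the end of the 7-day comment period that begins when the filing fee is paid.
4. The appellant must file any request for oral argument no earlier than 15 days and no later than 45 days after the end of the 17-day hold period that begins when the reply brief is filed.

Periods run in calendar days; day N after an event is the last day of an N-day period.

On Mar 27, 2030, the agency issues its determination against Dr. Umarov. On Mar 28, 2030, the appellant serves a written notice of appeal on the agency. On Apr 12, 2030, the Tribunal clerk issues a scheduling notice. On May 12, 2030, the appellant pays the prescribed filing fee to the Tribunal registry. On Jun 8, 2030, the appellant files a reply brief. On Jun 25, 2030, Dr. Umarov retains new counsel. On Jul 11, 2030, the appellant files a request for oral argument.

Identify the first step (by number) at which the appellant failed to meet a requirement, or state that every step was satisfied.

Step 1: 31 days after Mar 27, 2030 (when the determination is issued) is Apr 27, 2030; Mar 28, 2030 is within that limit.
Step 2: the earliest permitted date is 15 days after Apr 26, 2030 (end of the 29-day objection period, which began when the notice of appeal is served on Mar 28, 2030), i.e. May 11, 2030; May 12, 2030 is on or after that date.
Step 3: 15 days after May 19, 2030 (end of the 7-day comment period, which began when the filing fee is paid on May 12, 2030) is Jun 3, 2030; not done until Jun 8, 2030, 5 days after the deadline.

Step 3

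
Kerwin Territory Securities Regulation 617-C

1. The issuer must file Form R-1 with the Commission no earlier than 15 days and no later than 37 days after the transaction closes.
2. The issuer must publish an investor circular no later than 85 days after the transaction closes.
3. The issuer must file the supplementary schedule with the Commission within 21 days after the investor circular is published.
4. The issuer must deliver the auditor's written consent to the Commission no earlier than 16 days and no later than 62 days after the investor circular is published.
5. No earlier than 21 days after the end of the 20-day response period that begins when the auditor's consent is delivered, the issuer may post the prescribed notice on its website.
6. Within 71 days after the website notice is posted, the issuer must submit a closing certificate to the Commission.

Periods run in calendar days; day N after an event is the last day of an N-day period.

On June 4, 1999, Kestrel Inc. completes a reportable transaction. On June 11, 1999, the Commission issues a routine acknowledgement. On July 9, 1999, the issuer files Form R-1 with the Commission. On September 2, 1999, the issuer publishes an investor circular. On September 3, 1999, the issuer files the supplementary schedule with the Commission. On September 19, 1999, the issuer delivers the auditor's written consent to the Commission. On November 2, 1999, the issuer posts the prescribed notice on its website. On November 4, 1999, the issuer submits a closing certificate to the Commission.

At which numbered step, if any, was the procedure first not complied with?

Step 1 — 15 and 37 days from June 4, 1999 (when the transaction closes) are June 19, 1999 and July 11, 1999 respectively; done July 9, 1999 — within the window.
Step 2 — counting 85 days from June 4, 1999 (when the transaction closes) gives a deadline of August 28, 1999; done September 2, 1999 — 5 days late.
The procedure was therefore not followed at step 2.

Step 2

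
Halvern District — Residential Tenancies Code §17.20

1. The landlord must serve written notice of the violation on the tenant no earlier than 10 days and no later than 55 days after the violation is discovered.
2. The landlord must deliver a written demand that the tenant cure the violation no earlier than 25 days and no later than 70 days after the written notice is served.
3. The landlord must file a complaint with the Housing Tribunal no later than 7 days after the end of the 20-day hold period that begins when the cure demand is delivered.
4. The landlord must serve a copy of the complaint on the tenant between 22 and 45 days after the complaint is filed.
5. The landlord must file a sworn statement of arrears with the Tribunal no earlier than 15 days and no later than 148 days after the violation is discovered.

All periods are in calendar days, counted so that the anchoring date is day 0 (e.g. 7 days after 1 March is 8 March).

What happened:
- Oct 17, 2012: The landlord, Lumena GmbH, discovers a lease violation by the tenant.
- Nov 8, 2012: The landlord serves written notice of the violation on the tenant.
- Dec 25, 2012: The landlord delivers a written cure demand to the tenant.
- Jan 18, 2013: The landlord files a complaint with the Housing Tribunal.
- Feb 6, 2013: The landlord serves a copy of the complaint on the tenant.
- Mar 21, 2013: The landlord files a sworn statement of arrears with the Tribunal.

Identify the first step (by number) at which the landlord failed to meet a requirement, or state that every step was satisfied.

Step 1: the window is 10–55 days after Oct 17, 2012 (when the violation is discovered), so Oct 27, 2012 through Dec 11, 2012; Nov 8, 2012 falls inside that range.
Step 2: the window is 25–70 days after Nov 8, 2012 (when the written notice is served), so Dec 3, 2012 through Jan 17, 2013; done Dec 25, 2012 — within the window.
Step 3: 7 days after Jan 14, 2013 (end of the 20-day hold period, which began when the cure demand is delivered on Dec 25, 2012) is Jan 21, 2013; completed Jan 18, 2013, before the deadline.
Step 4: the window is 22–45 days after Jan 18, 2013 (when the complaint is filed), so Feb 9, 2013 through Mar 4, 2013; done Feb 6, 2013 — 3 days before the window opened.

Step 4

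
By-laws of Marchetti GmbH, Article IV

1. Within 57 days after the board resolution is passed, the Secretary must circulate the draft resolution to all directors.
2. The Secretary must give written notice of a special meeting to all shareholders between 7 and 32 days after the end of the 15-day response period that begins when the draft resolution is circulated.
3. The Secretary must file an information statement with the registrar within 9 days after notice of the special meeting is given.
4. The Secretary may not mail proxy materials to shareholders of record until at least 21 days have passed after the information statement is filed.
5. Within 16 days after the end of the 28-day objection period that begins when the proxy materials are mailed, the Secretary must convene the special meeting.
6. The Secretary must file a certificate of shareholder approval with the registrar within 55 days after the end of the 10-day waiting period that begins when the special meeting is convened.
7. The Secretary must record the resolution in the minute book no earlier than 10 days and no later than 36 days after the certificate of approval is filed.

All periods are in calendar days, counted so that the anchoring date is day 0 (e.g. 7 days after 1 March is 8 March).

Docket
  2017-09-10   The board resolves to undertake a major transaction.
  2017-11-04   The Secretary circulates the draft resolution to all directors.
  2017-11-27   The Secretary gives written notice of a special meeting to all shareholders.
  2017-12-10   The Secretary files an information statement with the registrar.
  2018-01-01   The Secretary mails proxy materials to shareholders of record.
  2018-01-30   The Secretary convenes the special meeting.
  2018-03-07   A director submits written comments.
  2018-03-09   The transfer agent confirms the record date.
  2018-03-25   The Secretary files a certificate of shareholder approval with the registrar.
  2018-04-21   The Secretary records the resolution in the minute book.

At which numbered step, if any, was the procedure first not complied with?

Step 1 — counting 57 days from 2017-09-10 (when the board resolution is passed) gives a deadline of 2017-11-06; 2017-11-04 is within that limit.
Step 2 — 7 and 32 days from 2017-11-19 (end of the 15-day response period, which began when the draft resolution is circulated on 2017-11-04) are 2017-11-26 and 2017-12-21 respectively; 2017-11-27 falls inside that range.
Step 3 — counting 9 days from 2017-11-27 (when notice of the special meeting is given) gives a deadline of 2017-12-06; done 2017-12-10 — 4 days late.

Step 3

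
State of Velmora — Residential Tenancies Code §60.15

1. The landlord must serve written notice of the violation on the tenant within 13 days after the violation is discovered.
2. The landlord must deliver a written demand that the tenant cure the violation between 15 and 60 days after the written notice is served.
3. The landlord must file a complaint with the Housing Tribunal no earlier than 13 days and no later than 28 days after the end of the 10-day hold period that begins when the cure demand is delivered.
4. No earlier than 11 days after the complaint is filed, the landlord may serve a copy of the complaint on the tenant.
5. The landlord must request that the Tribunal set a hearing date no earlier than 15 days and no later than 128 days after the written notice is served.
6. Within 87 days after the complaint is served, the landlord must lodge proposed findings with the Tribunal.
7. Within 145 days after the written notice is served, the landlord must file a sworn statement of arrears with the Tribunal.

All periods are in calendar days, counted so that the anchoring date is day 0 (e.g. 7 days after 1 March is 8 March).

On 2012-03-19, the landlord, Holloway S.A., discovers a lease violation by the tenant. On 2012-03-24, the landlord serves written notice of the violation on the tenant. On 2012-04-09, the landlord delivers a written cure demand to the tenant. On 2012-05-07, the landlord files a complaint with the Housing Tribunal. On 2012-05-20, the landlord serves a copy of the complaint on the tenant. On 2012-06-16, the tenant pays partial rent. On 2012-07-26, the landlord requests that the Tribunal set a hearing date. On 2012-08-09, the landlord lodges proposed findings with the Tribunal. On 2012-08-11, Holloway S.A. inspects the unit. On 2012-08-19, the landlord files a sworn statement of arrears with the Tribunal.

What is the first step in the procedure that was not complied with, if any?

Step 7

Step 1: 13 days after 2012-03-19 (when the violation is discovered) is 2012-04-01; completed 2012-03-24, before the deadline.
Step 2: the window is 15–60 days after 2012-03-24 (when the written notice is served), so 2012-04-08 through 2012-05-23; 2012-04-09 falls inside that range.
Step 3: the window is 13–28 days after 2012-04-19 (end of the 10-day hold period, which began when the cure demand is delivered on 2012-04-09), so 2012-05-02 through 2012-05-17; done 2012-05-07 — within the window.
Step 4: the earliest permitted date is 11 days after 2012-05-07 (when the complaint is filed), i.e. 2012-05-18; 2012-05-20 is on or after that date.
Step 5: the window is 15–128 days after 2012-03-24 (when the written notice is served), so 2012-04-08 through 2012-07-30; done 2012-07-26, which is between those dates.
Step 6: 87 days after 2012-05-20 (when the complaint is served) is 2012-08-15; completed 2012-08-09, before the deadline.
Step 7: 145 days after 2012-03-24 (when the written notice is served) is 2012-08-16; not done until 2012-08-19, 3 days after the deadline.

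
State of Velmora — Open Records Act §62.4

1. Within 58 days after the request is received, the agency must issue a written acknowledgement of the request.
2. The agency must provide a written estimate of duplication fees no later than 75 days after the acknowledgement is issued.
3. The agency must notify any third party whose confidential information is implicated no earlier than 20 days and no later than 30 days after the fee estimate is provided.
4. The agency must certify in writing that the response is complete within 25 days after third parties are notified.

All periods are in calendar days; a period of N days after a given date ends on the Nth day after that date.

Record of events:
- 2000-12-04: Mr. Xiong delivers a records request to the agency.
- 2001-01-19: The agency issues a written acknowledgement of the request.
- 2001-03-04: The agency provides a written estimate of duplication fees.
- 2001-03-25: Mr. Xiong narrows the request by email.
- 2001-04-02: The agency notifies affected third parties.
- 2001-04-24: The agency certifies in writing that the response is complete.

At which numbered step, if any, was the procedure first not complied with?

Step 1: 58 days after 2000-12-04 (when the request is received) is 2001-01-31; done 2001-01-19 — timely.
Step 2: 75 days after 2001-01-19 (when the acknowledgement is issued) is 2001-04-04; 2001-03-04 is within that limit.
Step 3: the window is 20–30 days after 2001-03-04 (when the fee estimate is provided), so 2001-03-24 through 2001-04-03; 2001-04-02 falls inside that range.
Step 4: 25 days after 2001-04-02 (when third parties are notified) is 2001-04-27; 2001-04-24 is within that limit.

None — every step was satisfied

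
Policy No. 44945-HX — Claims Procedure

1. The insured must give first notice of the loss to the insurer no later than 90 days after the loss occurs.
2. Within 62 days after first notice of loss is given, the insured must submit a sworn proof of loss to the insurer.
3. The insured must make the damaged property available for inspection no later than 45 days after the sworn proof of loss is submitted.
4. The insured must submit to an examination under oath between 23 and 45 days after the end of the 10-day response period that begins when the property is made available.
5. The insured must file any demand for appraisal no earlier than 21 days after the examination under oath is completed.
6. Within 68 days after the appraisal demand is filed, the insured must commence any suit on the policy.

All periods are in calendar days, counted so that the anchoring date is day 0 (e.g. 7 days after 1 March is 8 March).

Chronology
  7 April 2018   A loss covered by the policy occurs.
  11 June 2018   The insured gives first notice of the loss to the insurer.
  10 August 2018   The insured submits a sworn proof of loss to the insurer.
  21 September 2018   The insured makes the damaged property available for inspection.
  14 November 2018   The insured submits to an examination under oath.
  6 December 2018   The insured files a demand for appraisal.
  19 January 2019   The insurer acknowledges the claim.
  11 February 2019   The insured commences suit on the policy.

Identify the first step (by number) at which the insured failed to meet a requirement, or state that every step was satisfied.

None — every step was satisfied

Step 1: 90 days after 7 April 2018 (when the loss occurs) is 6 July 2018; done 11 June 2018 — timely.
Step 2: 62 days after 11 June 2018 (when first notice of loss is given) is 12 August 2018; done 10 August 2018 — timely.
Step 3: 45 days after 10 August 2018 (when the sworn proof of loss is submitted) is 24 September 2018; done 21 September 2018 — timely.
Step 4: the window is 23–45 days after 1 October 2018 (end of the 10-day response period, which began when the property is made available on 21 September 2018), so 24 October 2018 through 15 November 2018; done 14 November 2018 — within the window.
Step 5: the earliest permitted date is 21 days after 14 November 2018 (when the examination under oath is completed), i.e. 5 December 2018; done 6 December 2018 — permitted.
Step 6: 68 days after 6 December 2018 (when the appraisal demand is filed) is 12 February 2019; done 11 February 2019 — timely.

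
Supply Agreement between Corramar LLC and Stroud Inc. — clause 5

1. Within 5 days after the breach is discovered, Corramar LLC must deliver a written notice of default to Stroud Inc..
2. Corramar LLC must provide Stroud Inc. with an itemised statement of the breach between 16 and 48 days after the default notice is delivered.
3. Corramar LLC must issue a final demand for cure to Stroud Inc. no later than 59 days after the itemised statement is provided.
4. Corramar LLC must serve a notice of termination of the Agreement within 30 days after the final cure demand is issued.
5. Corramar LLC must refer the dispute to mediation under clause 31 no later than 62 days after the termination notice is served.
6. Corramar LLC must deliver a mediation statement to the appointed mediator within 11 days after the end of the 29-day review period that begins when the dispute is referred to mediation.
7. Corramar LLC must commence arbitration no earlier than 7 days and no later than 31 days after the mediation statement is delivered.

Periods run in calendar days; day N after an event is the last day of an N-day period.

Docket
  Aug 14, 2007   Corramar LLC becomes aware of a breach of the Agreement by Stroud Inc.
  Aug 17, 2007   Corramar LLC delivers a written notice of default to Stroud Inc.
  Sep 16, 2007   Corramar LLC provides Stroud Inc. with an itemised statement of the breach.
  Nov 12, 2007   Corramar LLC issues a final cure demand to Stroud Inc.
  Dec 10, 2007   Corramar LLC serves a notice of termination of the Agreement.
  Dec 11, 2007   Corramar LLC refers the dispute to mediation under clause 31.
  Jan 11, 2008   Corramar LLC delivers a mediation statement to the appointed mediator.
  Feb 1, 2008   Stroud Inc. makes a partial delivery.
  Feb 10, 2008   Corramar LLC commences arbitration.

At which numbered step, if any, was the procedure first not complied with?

None — every step was satisfied

Step 1 — counting 5 days from Aug 14, 2007 (when the breach is discovered) gives a deadline of Aug 19, 2007; Aug 17, 2007 is within that limit.
Step 2 — 16 and 48 days from Aug 17, 2007 (when the default notice is delivered) are Sep 2, 2007 and Oct 4, 2007 respectively; done Sep 16, 2007 — within the window.
Step 3 — counting 59 days from Sep 16, 2007 (when the itemised statement is provided) gives a deadline of Nov 14, 2007; done Nov 12, 2007 — timely.
Step 4 — counting 30 days from Nov 12, 2007 (when the final cure demand is issued) gives a deadline of Dec 12, 2007; Dec 10, 2007 is within that limit.
Step 5 — counting 62 days from Dec 10, 2007 (when the termination notice is served) gives a deadline of Feb 10, 2008; Dec 11, 2007 is within that limit.
Step 6 — counting 11 days from Jan 9, 2008 (end of the 29-day review period, which began when the dispute is referred to mediation on Dec 11, 2007) gives a deadline of Jan 20, 2008; done Jan 11, 2008 — timely.
Step 7 — 7 and 31 days from Jan 11, 2008 (when the mediation statement is delivered) are Jan 18, 2008 and Feb 11, 2008 respectively; Feb 10, 2008 falls inside that range.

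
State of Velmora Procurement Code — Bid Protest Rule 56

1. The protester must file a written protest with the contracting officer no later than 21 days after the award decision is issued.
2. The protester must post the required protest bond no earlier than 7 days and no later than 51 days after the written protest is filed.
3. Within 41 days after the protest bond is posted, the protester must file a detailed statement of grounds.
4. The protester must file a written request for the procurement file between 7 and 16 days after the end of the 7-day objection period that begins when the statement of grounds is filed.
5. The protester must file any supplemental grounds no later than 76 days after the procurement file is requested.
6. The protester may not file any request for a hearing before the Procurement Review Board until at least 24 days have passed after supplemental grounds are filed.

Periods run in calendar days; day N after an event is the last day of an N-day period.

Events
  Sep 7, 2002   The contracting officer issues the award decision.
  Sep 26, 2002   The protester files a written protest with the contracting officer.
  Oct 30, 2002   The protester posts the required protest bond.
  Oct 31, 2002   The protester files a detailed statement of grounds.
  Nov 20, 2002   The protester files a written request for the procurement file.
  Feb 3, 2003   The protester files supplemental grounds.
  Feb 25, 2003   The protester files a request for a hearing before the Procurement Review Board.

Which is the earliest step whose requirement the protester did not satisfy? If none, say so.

Step 6

Step 1: 21 days after Sep 7, 2002 (when the award decision is issued) is Sep 28, 2002; done Sep 26, 2002 — timely.
Step 2: the window is 7–51 days after Sep 26, 2002 (when the written protest is filed), so Oct 3, 2002 through Nov 16, 2002; Oct 30, 2002 falls inside that range.
Step 3: 41 days after Oct 30, 2002 (when the protest bond is posted) is Dec 10, 2002; completed Oct 31, 2002, before the deadline.
Step 4: the window is 7–16 days after Nov 7, 2002 (end of the 7-day objection period, which began when the statement of grounds is filed on Oct 31, 2002), so Nov 14, 2002 through Nov 23, 2002; done Nov 20, 2002 — within the window.
Step 5: 76 days after Nov 20, 2002 (when the procurement file is requested) is Feb 4, 2003; Feb 3, 2003 is within that limit.
Step 6: the earliest permitted date is 24 days after Feb 3, 2003 (when supplemental grounds are filed), i.e. Feb 27, 2003; acted on Feb 25, 2003, 2 days prematurely.
No need to go further; step 6 was not satisfied.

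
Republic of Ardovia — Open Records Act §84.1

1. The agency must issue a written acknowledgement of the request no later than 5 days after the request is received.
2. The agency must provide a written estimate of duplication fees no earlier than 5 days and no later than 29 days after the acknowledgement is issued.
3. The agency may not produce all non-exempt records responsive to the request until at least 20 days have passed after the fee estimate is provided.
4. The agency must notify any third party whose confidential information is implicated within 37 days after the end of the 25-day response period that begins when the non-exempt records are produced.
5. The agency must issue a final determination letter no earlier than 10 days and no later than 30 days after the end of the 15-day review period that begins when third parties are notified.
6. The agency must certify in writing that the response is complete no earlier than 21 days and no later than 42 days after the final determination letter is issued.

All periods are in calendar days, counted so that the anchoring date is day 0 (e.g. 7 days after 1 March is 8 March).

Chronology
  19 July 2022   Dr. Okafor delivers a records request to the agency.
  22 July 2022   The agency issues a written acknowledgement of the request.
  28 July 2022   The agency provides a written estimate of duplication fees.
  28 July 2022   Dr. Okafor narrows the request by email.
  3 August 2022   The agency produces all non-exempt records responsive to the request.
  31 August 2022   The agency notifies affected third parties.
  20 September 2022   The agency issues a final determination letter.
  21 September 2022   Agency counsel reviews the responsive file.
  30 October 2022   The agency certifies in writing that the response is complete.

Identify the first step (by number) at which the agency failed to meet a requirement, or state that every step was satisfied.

Step 1 — counting 5 days from 19 July 2022 (when the request is received) gives a deadline of 24 July 2022; done 22 July 2022 — timely.
Step 2 — 5 and 29 days from 22 July 2022 (when the acknowledgement is issued) are 27 July 2022 and 20 August 2022 respectively; done 28 July 2022, which is between those dates.
Step 3 — must wait 20 days from 28 July 2022 (when the fee estimate is provided), so not before 17 August 2022; done 3 August 2022 — 14 days too early.
That is the first point of non-compliance.

Step 3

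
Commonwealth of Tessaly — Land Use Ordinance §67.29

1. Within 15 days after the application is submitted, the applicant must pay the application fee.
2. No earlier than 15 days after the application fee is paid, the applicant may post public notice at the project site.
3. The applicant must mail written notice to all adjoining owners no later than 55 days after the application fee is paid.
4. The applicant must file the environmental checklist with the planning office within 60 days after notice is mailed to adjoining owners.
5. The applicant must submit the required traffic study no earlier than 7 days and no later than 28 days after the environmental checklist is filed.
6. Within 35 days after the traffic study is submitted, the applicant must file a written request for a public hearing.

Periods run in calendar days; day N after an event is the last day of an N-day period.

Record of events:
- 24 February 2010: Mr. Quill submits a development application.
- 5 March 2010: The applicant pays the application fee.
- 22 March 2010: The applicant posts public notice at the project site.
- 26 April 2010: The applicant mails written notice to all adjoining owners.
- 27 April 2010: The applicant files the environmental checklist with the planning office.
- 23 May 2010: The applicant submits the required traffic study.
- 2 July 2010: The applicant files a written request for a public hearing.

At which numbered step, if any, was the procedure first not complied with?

Step 6

Step 1: 15 days after 24 February 2010 (when the application is submitted) is 11 March 2010; done 5 March 2010 — timely.
Step 2: the earliest permitted date is 15 days after 5 March 2010 (when the application fee is paid), i.e. 20 March 2010; done 22 March 2010, after the minimum wait.
Step 3: 55 days after 5 March 2010 (when the application fee is paid) is 29 April 2010; 26 April 2010 is within that limit.
Step 4: 60 days after 26 April 2010 (when notice is mailed to adjoining owners) is 25 June 2010; completed 27 April 2010, before the deadline.
Step 5: the window is 7–28 days after 27 April 2010 (when the environmental checklist is filed), so 4 May 2010 through 25 May 2010; done 23 May 2010, which is between those dates.
Step 6: 35 days after 23 May 2010 (when the traffic study is submitted) is 27 June 2010; not done until 2 July 2010, 5 days after the deadline.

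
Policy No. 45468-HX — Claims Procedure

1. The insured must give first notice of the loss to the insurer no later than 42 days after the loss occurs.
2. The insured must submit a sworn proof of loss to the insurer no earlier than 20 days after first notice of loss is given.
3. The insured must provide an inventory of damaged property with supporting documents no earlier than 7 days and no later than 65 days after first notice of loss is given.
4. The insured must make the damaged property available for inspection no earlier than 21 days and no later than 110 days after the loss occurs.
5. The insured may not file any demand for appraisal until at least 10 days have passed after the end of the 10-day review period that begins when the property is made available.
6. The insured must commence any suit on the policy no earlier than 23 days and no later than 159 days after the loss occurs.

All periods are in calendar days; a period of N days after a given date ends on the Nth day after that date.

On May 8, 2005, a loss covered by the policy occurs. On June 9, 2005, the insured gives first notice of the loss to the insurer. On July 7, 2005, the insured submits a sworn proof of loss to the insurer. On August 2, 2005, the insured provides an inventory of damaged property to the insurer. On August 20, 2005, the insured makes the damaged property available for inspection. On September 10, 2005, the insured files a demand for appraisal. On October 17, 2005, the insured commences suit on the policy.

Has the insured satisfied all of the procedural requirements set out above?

No

Step 1 — counting 42 days from May 8, 2005 (when the loss occurs) gives a deadline of June 19, 2005; June 9, 2005 is within that limit.
Step 2 — must wait 20 days from June 9, 2005 (when first notice of loss is given), so not before June 29, 2005; July 7, 2005 is on or after that date.
Step 3 — 7 and 65 days from June 9, 2005 (when first notice of loss is given) are June 16, 2005 and August 13, 2005 respectively; August 2, 2005 falls inside that range.
Step 4 — 21 and 110 days from May 8, 2005 (when the loss occurs) are May 29, 2005 and August 26, 2005 respectively; done August 20, 2005 — within the window.
Step 5 — must wait 10 days from August 30, 2005 (end of the 10-day review period, which began when the property is made available on August 20, 2005), so not before September 9, 2005; done September 10, 2005, after the minimum wait.
Step 6 — 23 and 159 days from May 8, 2005 (when the loss occurs) are May 31, 2005 and October 14, 2005 respectively; done October 17, 2005 — 3 days after the window closed.
Later steps need not be reached.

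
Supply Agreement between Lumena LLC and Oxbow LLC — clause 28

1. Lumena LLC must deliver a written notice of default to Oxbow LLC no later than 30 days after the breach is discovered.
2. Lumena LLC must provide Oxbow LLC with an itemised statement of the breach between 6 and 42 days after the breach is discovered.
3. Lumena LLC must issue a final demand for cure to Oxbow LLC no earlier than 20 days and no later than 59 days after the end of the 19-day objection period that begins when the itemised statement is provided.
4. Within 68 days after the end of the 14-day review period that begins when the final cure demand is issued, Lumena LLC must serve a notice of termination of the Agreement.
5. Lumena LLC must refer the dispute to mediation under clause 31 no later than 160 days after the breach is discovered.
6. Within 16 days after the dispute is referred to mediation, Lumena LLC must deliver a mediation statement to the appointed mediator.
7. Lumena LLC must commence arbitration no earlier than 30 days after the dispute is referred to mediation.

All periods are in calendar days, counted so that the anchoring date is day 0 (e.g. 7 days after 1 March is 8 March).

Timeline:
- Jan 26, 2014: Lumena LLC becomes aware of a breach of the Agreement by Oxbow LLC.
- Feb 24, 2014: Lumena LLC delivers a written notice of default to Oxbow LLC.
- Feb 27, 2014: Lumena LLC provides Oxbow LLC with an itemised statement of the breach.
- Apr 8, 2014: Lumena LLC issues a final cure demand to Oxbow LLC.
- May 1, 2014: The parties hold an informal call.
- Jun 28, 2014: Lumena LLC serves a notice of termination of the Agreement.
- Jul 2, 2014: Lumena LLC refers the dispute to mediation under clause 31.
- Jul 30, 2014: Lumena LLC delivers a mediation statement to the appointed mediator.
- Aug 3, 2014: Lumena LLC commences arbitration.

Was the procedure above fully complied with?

No

Step 1 — counting 30 days from Jan 26, 2014 (when the breach is discovered) gives a deadline of Feb 25, 2014; done Feb 24, 2014 — timely.
Step 2 — 6 and 42 days from Jan 26, 2014 (when the breach is discovered) are Feb 1, 2014 and Mar 9, 2014 respectively; done Feb 27, 2014 — within the window.
Step 3 — 20 and 59 days from Mar 18, 2014 (end of the 19-day objection period, which began when the itemised statement is provided on Feb 27, 2014) are Apr 7, 2014 and May 16, 2014 respectively; done Apr 8, 2014, which is between those dates.
Step 4 — counting 68 days from Apr 22, 2014 (end of the 14-day review period, which began when the final cure demand is issued on Apr 8, 2014) gives a deadline of Jun 29, 2014; done Jun 28, 2014 — timely.
Step 5 — counting 160 days from Jan 26, 2014 (when the breach is discovered) gives a deadline of Jul 5, 2014; Jul 2, 2014 is within that limit.
Step 6 — counting 16 days from Jul 2, 2014 (when the dispute is referred to mediation) gives a deadline of Jul 18, 2014; not done until Jul 30, 2014, 12 days after the deadline.
That is the first point of non-compliance.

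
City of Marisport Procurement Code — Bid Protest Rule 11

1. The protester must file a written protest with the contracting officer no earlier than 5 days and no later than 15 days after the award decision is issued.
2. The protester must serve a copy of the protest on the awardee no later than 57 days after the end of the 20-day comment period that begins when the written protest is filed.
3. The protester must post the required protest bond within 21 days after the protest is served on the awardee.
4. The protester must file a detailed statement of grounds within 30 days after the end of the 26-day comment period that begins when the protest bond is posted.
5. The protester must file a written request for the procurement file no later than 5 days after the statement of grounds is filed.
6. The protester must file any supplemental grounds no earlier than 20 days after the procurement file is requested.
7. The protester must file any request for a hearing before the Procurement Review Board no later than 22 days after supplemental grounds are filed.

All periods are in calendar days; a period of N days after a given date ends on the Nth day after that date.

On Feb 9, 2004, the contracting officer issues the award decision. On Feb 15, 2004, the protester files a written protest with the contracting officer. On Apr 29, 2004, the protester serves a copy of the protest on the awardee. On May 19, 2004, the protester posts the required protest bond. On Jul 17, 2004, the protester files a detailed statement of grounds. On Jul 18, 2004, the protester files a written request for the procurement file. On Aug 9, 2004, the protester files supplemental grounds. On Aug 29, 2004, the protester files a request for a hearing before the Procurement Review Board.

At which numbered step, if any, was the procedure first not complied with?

Step 4

Step 1: the window is 5–15 days after Feb 9, 2004 (when the award decision is issued), so Feb 14, 2004 through Feb 24, 2004; done Feb 15, 2004, which is between those dates.
Step 2: 57 days after Mar 6, 2004 (end of the 20-day comment period, which began when the written protest is filed on Feb 15, 2004) is May 2, 2004; Apr 29, 2004 is within that limit.
Step 3: 21 days after Apr 29, 2004 (when the protest is served on the awardee) is May 20, 2004; completed May 19, 2004, before the deadline.
Step 4: 30 days after Jun 14, 2004 (end of the 26-day comment period, which began when the protest bond is posted on May 19, 2004) is Jul 14, 2004; not done until Jul 17, 2004, 3 days after the deadline.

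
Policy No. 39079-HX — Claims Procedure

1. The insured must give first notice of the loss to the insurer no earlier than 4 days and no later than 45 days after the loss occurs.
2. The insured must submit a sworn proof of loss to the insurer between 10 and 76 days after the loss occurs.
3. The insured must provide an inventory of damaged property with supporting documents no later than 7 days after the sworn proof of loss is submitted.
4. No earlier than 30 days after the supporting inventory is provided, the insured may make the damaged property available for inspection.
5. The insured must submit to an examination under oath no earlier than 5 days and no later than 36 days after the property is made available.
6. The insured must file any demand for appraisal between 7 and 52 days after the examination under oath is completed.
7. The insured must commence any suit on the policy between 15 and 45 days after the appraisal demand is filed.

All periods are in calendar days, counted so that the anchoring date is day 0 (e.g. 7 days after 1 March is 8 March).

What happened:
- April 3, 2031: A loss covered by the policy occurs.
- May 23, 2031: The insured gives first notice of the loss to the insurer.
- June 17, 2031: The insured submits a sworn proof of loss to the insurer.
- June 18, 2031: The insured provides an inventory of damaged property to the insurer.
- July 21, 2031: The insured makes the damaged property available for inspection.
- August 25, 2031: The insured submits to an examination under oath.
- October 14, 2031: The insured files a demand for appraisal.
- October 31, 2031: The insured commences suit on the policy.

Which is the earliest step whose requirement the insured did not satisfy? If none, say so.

Step 1

Step 1: the window is 4–45 days after April 3, 2031 (when the loss occurs), so April 7, 2031 through May 18, 2031; done May 23, 2031 — 5 days after the window closed.
Later steps need not be reached.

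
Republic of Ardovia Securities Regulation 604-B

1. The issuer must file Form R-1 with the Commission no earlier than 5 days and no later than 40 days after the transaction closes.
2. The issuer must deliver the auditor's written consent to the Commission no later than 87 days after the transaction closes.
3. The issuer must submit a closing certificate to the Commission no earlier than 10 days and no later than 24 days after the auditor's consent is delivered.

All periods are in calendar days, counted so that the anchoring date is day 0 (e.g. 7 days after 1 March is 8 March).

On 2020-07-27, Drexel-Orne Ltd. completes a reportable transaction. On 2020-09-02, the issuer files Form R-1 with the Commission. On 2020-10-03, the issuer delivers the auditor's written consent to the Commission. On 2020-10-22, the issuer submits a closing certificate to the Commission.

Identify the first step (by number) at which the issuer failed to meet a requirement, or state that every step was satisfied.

(1) the permitted window runs from 2020-07-27 + 5 = 2020-08-01 to 2020-07-27 + 40 = 2020-09-05; 2020-09-02 falls inside that range.
(2) due by 2020-07-27 + 87 days = 2020-10-22; done 2020-10-03 — timely.
(3) the permitted window runs from 2020-10-03 + 10 = 2020-10-13 to 2020-10-03 + 24 = 2020-10-27; done 2020-10-22, which is between those dates.

None — every step was satisfied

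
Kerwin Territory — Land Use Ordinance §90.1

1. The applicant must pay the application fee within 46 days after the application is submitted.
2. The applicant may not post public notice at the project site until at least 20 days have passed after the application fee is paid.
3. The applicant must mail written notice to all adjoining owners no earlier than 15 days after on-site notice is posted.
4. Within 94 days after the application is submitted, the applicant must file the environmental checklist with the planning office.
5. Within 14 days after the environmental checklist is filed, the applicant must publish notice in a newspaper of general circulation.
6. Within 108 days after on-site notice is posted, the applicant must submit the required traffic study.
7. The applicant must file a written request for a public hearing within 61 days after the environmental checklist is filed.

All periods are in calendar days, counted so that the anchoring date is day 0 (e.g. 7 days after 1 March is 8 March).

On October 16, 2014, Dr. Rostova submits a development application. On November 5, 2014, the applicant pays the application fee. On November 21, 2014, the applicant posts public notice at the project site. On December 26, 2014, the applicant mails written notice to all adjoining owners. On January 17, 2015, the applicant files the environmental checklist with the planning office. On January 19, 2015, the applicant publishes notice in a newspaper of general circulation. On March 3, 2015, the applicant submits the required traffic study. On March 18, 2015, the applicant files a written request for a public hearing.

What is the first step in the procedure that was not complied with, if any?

Step 2

(1) due by October 16, 2014 + 46 days = December 1, 2014; done November 5, 2014 — timely.
(2) permitted from November 5, 2014 + 20 days = November 25, 2014 onward; done November 21, 2014 — 4 days too early.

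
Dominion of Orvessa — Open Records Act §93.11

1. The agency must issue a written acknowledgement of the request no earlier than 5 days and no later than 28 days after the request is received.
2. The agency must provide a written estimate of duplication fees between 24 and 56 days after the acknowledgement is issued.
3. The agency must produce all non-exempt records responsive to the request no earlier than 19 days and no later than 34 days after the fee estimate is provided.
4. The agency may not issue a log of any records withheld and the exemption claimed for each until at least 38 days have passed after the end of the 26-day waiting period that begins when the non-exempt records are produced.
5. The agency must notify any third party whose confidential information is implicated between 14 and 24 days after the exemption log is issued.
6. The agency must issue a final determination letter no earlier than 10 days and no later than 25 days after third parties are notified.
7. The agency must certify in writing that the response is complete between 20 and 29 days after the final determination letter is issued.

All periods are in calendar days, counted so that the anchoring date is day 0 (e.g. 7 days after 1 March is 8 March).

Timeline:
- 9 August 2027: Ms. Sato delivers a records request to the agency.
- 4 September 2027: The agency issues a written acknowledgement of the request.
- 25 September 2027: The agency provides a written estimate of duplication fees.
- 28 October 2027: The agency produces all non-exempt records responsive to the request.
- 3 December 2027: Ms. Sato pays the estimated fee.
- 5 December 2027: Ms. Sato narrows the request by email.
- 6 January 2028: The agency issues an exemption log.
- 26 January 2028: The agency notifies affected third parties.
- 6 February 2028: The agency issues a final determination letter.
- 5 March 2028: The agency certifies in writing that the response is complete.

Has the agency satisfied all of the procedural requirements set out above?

Step 1 — 5 and 28 days from 9 August 2027 (when the request is received) are 14 August 2027 and 6 September 2027 respectively; done 4 September 2027, which is between those dates.
Step 2 — 24 and 56 days from 4 September 2027 (when the acknowledgement is issued) are 28 September 2027 and 30 October 2027 respectively; done 25 September 2027 — 3 days before the window opened.
The procedure was therefore not followed at step 2.

No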